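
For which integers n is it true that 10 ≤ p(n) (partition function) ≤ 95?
6, 7, 8, 9, 10, 11, 12

Working:
Tabulating p(n) via p(n) = p(n−1) + p(n−2) − p(n−5) − p(n−7) + …: p(5)=7; p(6)=11; p(7)=15; p(8)=22; p(9)=30; p(10)=42; p(11)=56; p(12)=77; p(13)=101. So valid n = 6, 7, 8, 9, 10, 11, 12.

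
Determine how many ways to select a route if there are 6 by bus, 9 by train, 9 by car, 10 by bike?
34

Solution: By the addition principle: 6 + 9 + 9 + 10 = 34.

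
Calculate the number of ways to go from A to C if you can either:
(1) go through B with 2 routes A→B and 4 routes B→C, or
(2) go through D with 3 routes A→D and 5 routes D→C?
23
Route via B: 2×4=8. Route via D: 3×5=15. Total: 23.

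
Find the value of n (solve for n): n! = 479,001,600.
12

n! is strictly increasing. 10! = 3,628,800, 11! = 39,916,800, 12! = 479,001,600 ✓. So n = 12.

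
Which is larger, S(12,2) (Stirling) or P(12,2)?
S(12,2) = 2·S(11,2) + S(11,1) = 2·1,023 + 1 = 2,047; P(12,2) = 132.

Answer: S(12,2)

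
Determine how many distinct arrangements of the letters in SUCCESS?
420
Word has 7 letters (S=3, U=1, C=2, E=1). Arrangements: 7!/Π(k!) = 420.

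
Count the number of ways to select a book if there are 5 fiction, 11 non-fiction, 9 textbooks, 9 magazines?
34

Reasoning: By the addition principle: 5 + 11 + 9 + 9 = 34.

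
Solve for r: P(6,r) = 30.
P(6,r) = 6·5·…·(6−r+1), a product of r factors. Multiplying down from 6: 6 = 6; 6·5 = 30 ✓ (2 factors). So r = 2.
Final answer: 2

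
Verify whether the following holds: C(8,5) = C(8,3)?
True

Explanation: Symmetry C(n,k) = C(n,n-k): C(8,5) = 56 and C(8,3) = 56. Both sides agree, so the statement holds.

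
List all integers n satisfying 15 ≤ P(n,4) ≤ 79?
4

P(3,4)=0; P(4,4)=24; P(5,4)=120. So valid n = 4.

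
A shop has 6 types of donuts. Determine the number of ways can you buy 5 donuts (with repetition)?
252

Working:
Stars and bars: C(5+6-1, 5) = C(10, 5) = 252.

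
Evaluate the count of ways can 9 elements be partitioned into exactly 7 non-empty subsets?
462

Working:
This equals S(9,7), the Stirling number of the 2nd kind.
Using the Stirling recurrence: S(n,k) = k·S(n-1,k) + S(n-1,k-1)
S(9,7) = 7·S(8,7) + S(8,6)
         = 7·28 + 266
         = 196 + 266
         = 462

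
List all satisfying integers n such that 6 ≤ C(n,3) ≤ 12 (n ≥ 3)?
5

Solution: C(4,3)=4; C(5,3)=10; C(6,3)=20. So valid n = 5.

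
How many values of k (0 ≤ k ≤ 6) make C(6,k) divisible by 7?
0

Working:
Checking C(6,k) mod 7 for k = 0..6: none are divisible by 7. Count = 0.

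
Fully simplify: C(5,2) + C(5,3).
By Pascal's identity: C(6,3) = 20.

Answer: 20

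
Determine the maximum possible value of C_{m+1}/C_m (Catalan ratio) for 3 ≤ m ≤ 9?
38/11

C_{m+1}/C_m = 2(2m+1)/(m+2), which increases with m. Maximum at m = 9: 2·19/11 = 38/11.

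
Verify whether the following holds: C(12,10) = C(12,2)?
True

Solution: Symmetry C(n,k) = C(n,n-k): C(12,10) = 66 and C(12,2) = 66. Both sides agree, so the statement holds.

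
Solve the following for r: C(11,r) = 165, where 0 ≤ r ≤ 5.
3

Explanation: C(11,r) is increasing for 0 ≤ r ≤ 5. Stepping up (C(11,r+1) = C(11,r)·(11−r)/(r+1)): C(11,1) = 11, C(11,2) = 55, C(11,3) = 165 ✓. So r = 3.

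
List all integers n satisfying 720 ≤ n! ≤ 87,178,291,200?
6, 7, 8, 9, 10, 11, 12, 13, 14

Explanation: n! is strictly increasing; 6! = 720 and 14! = 87,178,291,200, so valid n = 6, 7, 8, 9, 10, 11, 12, 13, 14.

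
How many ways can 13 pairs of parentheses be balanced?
742,900
Using the Catalan number formula: C_n = C(2n, n) / (n+1)
C_13 = C(26, 13) / (13+1)
     = 10400600 / 14
     = 742,900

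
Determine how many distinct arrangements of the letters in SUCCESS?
Word has 7 letters (S=3, U=1, C=2, E=1). Arrangements: 7!/Π(k!) = 420.
Final answer: 420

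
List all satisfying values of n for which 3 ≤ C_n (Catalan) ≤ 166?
3, 4, 5, 6

Working:
C_2=2; C_3=5; C_4=14; C_5=42; C_6=132; C_7=429. So valid n = 3, 4, 5, 6.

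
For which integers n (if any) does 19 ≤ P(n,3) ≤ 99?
4, 5

Reasoning: P(3,3)=6; P(4,3)=24; P(5,3)=60; P(6,3)=120. So valid n = 4, 5.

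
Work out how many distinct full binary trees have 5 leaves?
14

Reasoning: Using the Catalan number formula: C_n = C(2n, n) / (n+1)
C_4 = C(8, 4) / (4+1)
     = 70 / 5
     = 14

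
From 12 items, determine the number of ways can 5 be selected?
792

Solution: C(12,5) = 12! / (5! × (12-5)!)
         = 12! / (5! × 7!)
         = 792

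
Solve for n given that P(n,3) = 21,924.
29

Reasoning: P(n,3) = n(n−1)(n−2) is increasing in n; n(n−1)(n−2) ≈ (n−1)^3 = 21,924 gives n ≈ 29.0. Check: P(27,3) = 17,550, P(28,3) = 19,656, P(29,3) = 21,924 ✓. So n = 29.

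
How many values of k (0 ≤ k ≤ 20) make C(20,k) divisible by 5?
16

Checking C(20,k) mod 5 for k = 0..20: divisible at k = 1, 2, 3, 4, 6, 7, 8, 9, 11, 12, 13, 14, 16, 17, 18, 19. That's 16 values.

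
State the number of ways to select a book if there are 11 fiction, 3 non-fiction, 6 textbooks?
By the addition principle: 11 + 3 + 6 = 20.
Final answer: 20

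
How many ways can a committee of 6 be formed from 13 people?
C(13,6) = 13! / (6! × (13-6)!)
         = 13! / (6! × 7!)
         = 1,716

Answer: 1,716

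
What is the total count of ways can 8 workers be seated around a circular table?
5,040

Reasoning: Circular arrangements: (8-1)! = 5,040.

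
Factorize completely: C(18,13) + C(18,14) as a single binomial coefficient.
C(19,14)

By Pascal's identity: C(18,13) + C(18,14) = C(19,14) = 11,628.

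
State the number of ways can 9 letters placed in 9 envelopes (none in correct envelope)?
Using D(n) = (n-1)[D(n-1) + D(n-2)]:
D(9) = (9-1) × [D(8) + D(7)]
      = 8 × [14833 + 1854]
      = 8 × 16687
      = 133,496
Final answer: 133,496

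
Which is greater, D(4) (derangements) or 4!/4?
D(4)

Solution: D(4) = (4-1)·[D(3) + D(2)] = 3·[2 + 1] = 9; 4!/4 = 24/4 = 6.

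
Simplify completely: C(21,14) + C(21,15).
170,544
By Pascal's identity: C(22,15) = 170,544.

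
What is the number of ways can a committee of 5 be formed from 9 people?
126

Working:
C(9,5) = 9! / (5! × (9-5)!)
         = 9! / (5! × 4!)
         = 126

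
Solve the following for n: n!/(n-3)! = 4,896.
18

Reasoning: n!/(n-3)! = n×(n-1)×(n-2), a product of 3 consecutive integers ≈ (n−1)^3. 4,896^(1/3) + 1 ≈ 18.0; check n = 18: 18×17×16 = 4,896 ✓. So n = 18.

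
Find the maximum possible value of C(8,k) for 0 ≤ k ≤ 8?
70
Maximum at k = 4: C(8,4) = 70.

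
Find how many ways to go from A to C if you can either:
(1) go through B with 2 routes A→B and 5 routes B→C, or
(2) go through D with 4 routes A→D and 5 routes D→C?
Route via B: 2×5=10. Route via D: 4×5=20. Total: 30.

Answer: 30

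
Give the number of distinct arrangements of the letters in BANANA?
60

Explanation: Word has 6 letters (B=1, A=3, N=2). Arrangements: 6!/Π(k!) = 60.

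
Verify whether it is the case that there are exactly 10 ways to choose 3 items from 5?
True

Working:
C(5,3) = 10.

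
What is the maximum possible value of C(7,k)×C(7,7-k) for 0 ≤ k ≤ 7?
1,225

Reasoning: C(7,k)·C(7,7-k) = C(7,k)², maximised at the centre k = 3: C(7,3)² = 1,225.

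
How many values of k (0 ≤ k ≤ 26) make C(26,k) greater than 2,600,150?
9

Explanation: Row 26 is unimodal and symmetric about k=26/2. C(26,8)=1,562,275 ≤ 2,600,150; C(26,9)=3,124,550 > 2,600,150; by symmetry C(26,k) > 2,600,150 for k = 9..17. That's 17 - 9 + 1 = 9 values.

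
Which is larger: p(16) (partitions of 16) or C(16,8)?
C(16,8)

Reasoning: Pentagonal recurrence p(n) = p(n−1) + p(n−2) − p(n−5) − p(n−7) + …: p(16) = p(15) + p(14) − p(11) − p(9) + p(4) + p(1) = 176 + 135 − 56 − 30 + 5 + 1 = 231; C(16,8) = 12,870.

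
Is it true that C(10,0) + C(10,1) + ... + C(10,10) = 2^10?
True

Solution: Binomial theorem with x = y = 1: Σ C(10,i) = (1+1)^10 = 2^10 = 1,024. The statement holds.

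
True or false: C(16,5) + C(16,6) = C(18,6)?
Pascal's identity gives C(17,6) = 12,376, whereas C(18,6) = 18,564.
Final answer: False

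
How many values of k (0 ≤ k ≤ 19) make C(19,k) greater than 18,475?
8

Reasoning: Row 19 is unimodal and symmetric about k=19/2. C(19,5)=11,628 ≤ 18,475; C(19,6)=27,132 > 18,475; by symmetry C(19,k) > 18,475 for k = 6..13. That's 13 - 6 + 1 = 8 values.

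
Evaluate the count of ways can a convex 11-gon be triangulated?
Using the Catalan number formula: C_n = C(2n, n) / (n+1)
C_9 = C(18, 9) / (9+1)
     = 48620 / 10
     = 4,862
Final answer: 4,862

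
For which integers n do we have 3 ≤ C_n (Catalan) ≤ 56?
3, 4, 5
C_2=2; C_3=5; C_4=14; C_5=42; C_6=132. So valid n = 3, 4, 5.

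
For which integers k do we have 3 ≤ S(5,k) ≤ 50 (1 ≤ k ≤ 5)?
2, 3, 4

Solution: S(5,1)=1; S(5,2)=15; S(5,3)=25; S(5,4)=10; S(5,5)=1. So valid k = 2, 3, 4.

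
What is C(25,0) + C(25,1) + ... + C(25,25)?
33,554,432

Sum of binomial coefficients = 2^25 = 33,554,432.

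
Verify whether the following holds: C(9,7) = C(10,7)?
False
LHS = C(9,7) = 36; RHS = C(10,7) = 120. 36 ≠ 120, so the statement does not hold.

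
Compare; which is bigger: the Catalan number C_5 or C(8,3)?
C(8,3)
C_5 = C(10,5)/(5+1) = 252/6 = 42; C(8,3) = 56.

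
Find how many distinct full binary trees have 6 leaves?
42
Using the Catalan number formula: C_n = C(2n, n) / (n+1)
C_5 = C(10, 5) / (5+1)
     = 252 / 6
     = 42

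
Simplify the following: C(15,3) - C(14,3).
91

C(15,3) - C(14,3) = C(14,2) = 91.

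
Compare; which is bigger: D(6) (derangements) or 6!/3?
D(6)

Explanation: D(6) = (6-1)·[D(5) + D(4)] = 5·[44 + 9] = 265; 6!/3 = 720/3 = 240.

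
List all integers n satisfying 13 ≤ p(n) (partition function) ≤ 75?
7, 8, 9, 10, 11

Tabulating p(n) via p(n) = p(n−1) + p(n−2) − p(n−5) − p(n−7) + …: p(6)=11; p(7)=15; p(8)=22; p(9)=30; p(10)=42; p(11)=56; p(12)=77. So valid n = 7, 8, 9, 10, 11.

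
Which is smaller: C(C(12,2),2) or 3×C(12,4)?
3×C(12,4)

Explanation: C(C(12,2),2)=2,145, 3×C(12,4)=1,485.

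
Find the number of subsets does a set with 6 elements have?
64

Explanation: Each element can be included or excluded: 2^6 = 64.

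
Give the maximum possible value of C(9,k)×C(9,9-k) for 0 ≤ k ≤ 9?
C(9,k)·C(9,9-k) = C(9,k)², maximised at the centre k = 4: C(9,4)² = 15,876.

Answer: 15,876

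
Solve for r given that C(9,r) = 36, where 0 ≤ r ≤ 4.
2

Explanation: C(9,r) is increasing for 0 ≤ r ≤ 4. Stepping up (C(9,r+1) = C(9,r)·(9−r)/(r+1)): C(9,1) = 9, C(9,2) = 36 ✓. So r = 2.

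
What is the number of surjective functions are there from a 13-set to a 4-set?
Onto functions = 4! × S(13,4)
First compute S(13,4) via recurrence:
Using the Stirling recurrence: S(n,k) = k·S(n-1,k) + S(n-1,k-1)
S(13,4) = 4·S(12,4) + S(12,3)
         = 4·611501 + 86526
         = 2446004 + 86526
         = 2,532,530
Then: 24 × 2532530 = 60,780,720

Answer: 60,780,720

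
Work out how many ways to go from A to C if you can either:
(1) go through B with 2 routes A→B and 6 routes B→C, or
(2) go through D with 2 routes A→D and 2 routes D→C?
Route via B: 2×6=12. Route via D: 2×2=4. Total: 16.
Final answer: 16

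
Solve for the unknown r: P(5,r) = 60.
P(5,r) = 5·4·…·(5−r+1), a product of r factors. Multiplying down from 5: 5 = 5; 5·4 = 20; 5·4·3 = 60 ✓ (3 factors). So r = 3.
Final answer: 3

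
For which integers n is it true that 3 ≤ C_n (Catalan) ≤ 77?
3, 4, 5
C_2=2; C_3=5; C_4=14; C_5=42; C_6=132. So valid n = 3, 4, 5.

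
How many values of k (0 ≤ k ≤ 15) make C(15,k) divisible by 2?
Checking C(15,k) mod 2 for k = 0..15: none are divisible by 2. Count = 0.
Final answer: 0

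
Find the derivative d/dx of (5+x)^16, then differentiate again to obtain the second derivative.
240(5+x)^14
First derivative: 16(5+x)^{15}. Second derivative: 16·15·(5+x)^{14} = 240(5+x)^{14}.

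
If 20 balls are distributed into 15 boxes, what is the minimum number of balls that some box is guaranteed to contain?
2

Reasoning: Pigeonhole: ⌈20/15⌉ = 2.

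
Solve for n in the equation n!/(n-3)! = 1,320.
12

Explanation: n!/(n-3)! = n×(n-1)×(n-2), a product of 3 consecutive integers ≈ (n−1)^3. 1,320^(1/3) + 1 ≈ 12.0; check n = 12: 12×11×10 = 1,320 ✓. So n = 12.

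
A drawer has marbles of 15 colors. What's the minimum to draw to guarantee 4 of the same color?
Worst case: 3 of each = 45. One more: 46.
Final answer: 46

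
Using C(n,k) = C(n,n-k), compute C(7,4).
35

Explanation: C(7,4) = C(7,3) = 35.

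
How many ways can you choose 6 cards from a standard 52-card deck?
20,358,520

Explanation: C(52,6) = 20,358,520.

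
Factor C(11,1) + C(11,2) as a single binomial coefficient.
By Pascal's identity: C(11,1) + C(11,2) = C(12,2) = 66.

Answer: C(12,2)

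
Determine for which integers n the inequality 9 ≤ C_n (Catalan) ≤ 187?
4, 5, 6

Reasoning: C_3=5; C_4=14; C_5=42; C_6=132; C_7=429. So valid n = 4, 5, 6.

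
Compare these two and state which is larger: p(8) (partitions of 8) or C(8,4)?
Pentagonal recurrence p(n) = p(n−1) + p(n−2) − p(n−5) − p(n−7) + …: p(8) = p(7) + p(6) − p(3) − p(1) = 15 + 11 − 3 − 1 = 22; C(8,4) = 70.

Answer: C(8,4)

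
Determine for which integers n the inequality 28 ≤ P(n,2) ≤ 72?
P(5,2)=20; P(6,2)=30; P(7,2)=42; P(8,2)=56; P(9,2)=72; P(10,2)=90. So valid n = 6, 7, 8, 9.

Answer: 6, 7, 8, 9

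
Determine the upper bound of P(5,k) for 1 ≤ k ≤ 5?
120
P(5,k) increases in k, so maximum at k = 5: 5! = 120.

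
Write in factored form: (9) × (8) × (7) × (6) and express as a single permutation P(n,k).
P(9,4) = 9!/(5)!

Reasoning: Product of 4 consecutive descending integers starting at 9: P(9,4) = 9!/5! = 3,024.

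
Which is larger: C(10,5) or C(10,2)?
C(10,5)

Reasoning: C(10,5)=252, C(10,2)=45.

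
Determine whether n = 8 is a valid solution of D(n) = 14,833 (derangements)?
Yes

D(8) = (8-1)·[D(7) + D(6)] = 7·[1,854 + 265] = 14,833, which equals 14,833.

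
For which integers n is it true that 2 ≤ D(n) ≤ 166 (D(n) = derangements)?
3, 4, 5
Using D(n) = (n−1)[D(n−1) + D(n−2)] with D(1)=0, D(2)=1: D(2)=1; D(3)=2; D(4)=9; D(5)=44; D(6)=265. So valid n = 3, 4, 5.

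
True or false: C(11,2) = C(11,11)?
False

Solution: C(11,2) = 55 but C(11,11) = 1; symmetry gives C(11,2) = C(11,9), not C(11,11).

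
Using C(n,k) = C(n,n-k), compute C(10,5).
252

C(10,5) = C(10,5) = 252.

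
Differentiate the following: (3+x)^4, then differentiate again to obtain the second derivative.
12(3+x)^2

Explanation: First derivative: 4(3+x)^{3}. Second derivative: 4·3·(3+x)^{2} = 12(3+x)^{2}.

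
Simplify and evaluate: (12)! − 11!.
439,084,800

Working:
(12)! − 11! = (12)·11! − 11! = (12−1)·11! = 11·11! = 439,084,800.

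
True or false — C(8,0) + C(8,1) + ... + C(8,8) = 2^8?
Binomial theorem with x = y = 1: Σ C(8,i) = (1+1)^8 = 2^8 = 256. The statement holds.

Answer: True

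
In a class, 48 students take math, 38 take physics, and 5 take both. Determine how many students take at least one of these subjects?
81
|A∪B| = |A|+|B|-|A∩B| = 48+38-5 = 81.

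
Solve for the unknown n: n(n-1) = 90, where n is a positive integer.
10

Explanation: n² − n − 90 = 0, so n = (1 ± √(1 + 4·90))/2 = (1 ± √361)/2 = (1 ± 19)/2, i.e. n = 10 or n = -9. Taking the positive root, n = 10 (check: 10×9 = 90).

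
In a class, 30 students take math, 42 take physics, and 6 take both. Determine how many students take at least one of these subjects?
66

|A∪B| = |A|+|B|-|A∩B| = 30+42-6 = 66.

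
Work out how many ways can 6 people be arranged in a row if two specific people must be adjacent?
Treat pair as unit: (6-1)! arrangements × 2 internal orders = 240.
Final answer: 240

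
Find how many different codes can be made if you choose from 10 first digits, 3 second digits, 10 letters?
By the multiplication principle: 10 × 3 × 10 = 300.

Answer: 300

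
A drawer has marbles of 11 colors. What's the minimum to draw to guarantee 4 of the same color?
34

Working:
Worst case: 3 of each = 33. One more: 34.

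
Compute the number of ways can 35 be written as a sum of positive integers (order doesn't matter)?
14,883

Pentagonal recurrence p(n) = p(n−1) + p(n−2) − p(n−5) − p(n−7) + …: p(35) = p(34) + p(33) − p(30) − p(28) + p(23) + p(20) − p(13) − p(9) + p(0) = 12,310 + 10,143 − 5,604 − 3,718 + 1,255 + 627 − 101 − 30 + 1 = 14,883.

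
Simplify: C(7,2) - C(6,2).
6

Reasoning: C(7,2) - C(6,2) = C(6,1) = 6.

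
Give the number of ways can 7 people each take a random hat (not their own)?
1,854

Explanation: Using D(n) = (n-1)[D(n-1) + D(n-2)]:
D(7) = (7-1) × [D(6) + D(5)]
      = 6 × [265 + 44]
      = 6 × 309
      = 1,854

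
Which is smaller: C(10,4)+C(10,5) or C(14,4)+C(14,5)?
C(10,4)+C(10,5)

Reasoning: First=462, Second=3,003.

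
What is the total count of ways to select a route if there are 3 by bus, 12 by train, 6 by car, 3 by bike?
24

Reasoning: By the addition principle: 3 + 12 + 6 + 3 = 24.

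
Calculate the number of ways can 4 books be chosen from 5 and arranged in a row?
120

Working:
P(5,4) = 5!/(5-4)! = 120.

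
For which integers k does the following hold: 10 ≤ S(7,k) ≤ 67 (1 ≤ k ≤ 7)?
2, 6

Reasoning: S(7,1)=1; S(7,2)=63; S(7,3)=301; S(7,4)=350; S(7,5)=140; S(7,6)=21; S(7,7)=1. So valid k = 2, 6.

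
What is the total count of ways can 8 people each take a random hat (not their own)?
14,833

Working:
Using D(n) = (n-1)[D(n-1) + D(n-2)]:
D(8) = (8-1) × [D(7) + D(6)]
      = 7 × [1854 + 265]
      = 7 × 2119
      = 14,833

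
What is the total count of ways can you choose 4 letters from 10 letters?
C(10,4) = 10! / (4! × (10-4)!)
         = 10! / (4! × 6!)
         = 210

Answer: 210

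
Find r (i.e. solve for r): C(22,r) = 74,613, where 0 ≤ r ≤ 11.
C(22,r) is increasing for 0 ≤ r ≤ 11. Stepping up (C(22,r+1) = C(22,r)·(22−r)/(r+1)): C(22,1) = 22, C(22,2) = 231, C(22,3) = 1,540, C(22,4) = 7,315, C(22,5) = 26,334, C(22,6) = 74,613 ✓. So r = 6.

Answer: 6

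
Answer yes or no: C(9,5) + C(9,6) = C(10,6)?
Yes

Pascal's identity: LHS = 126 + 84 = 210; RHS = C(10,6) = 210. Both sides agree, so the statement holds.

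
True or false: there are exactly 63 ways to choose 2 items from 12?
False

Reasoning: C(12,2) = 66 ≠ 63.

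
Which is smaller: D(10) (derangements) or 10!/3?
10!/3

Reasoning: D(10) = (10-1)·[D(9) + D(8)] = 9·[133,496 + 14,833] = 1,334,961; 10!/3 = 3,628,800/3 = 1,209,600.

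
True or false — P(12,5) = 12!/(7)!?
True

Explanation: Permutation formula P(n,k) = n!/(n-k)!: 12!/7! = 479,001,600/5,040 = 95,040 = P(12,5). The statement holds.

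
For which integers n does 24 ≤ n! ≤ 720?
4, 5, 6
n! is strictly increasing; 4! = 24 and 6! = 720, so valid n = 4, 5, 6.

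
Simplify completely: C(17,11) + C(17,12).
18,564

Solution: By Pascal's identity: C(18,12) = 18,564.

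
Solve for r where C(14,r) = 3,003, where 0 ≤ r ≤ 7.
6

Solution: C(14,r) is increasing for 0 ≤ r ≤ 7. Stepping up (C(14,r+1) = C(14,r)·(14−r)/(r+1)): C(14,1) = 14, C(14,2) = 91, C(14,3) = 364, C(14,4) = 1,001, C(14,5) = 2,002, C(14,6) = 3,003 ✓. So r = 6.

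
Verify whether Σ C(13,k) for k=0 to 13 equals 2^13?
Binomial theorem: Σ C(13,k) = (1+1)^13 = 2^13 = 8,192; RHS 2^13 = 8,192.
Final answer: True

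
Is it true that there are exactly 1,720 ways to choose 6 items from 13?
C(13,6) = 1,716 ≠ 1720.

Answer: False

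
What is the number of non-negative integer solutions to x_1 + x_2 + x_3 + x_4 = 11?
364

Solution: C(11+4-1, 4-1) = 364.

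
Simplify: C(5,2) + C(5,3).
By Pascal's identity: C(6,3) = 20.
Final answer: 20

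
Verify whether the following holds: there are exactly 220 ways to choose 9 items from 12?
True

Working:
C(12,9) = 220.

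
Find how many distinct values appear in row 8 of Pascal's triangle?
5

Working:
Row 8 has entries C(8,0)..C(8,8); by symmetry C(8,k)=C(8,8-k), giving 5 distinct values.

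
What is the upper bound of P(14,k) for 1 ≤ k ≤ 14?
P(14,k) increases in k, so maximum at k = 14: 14! = 87,178,291,200.

Answer: 87,178,291,200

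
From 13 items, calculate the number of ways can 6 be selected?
1,716

C(13,6) = 13! / (6! × (13-6)!)
         = 13! / (6! × 7!)
         = 1,716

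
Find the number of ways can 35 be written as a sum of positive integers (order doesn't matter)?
Pentagonal recurrence p(n) = p(n−1) + p(n−2) − p(n−5) − p(n−7) + …: p(35) = p(34) + p(33) − p(30) − p(28) + p(23) + p(20) − p(13) − p(9) + p(0) = 12,310 + 10,143 − 5,604 − 3,718 + 1,255 + 627 − 101 − 30 + 1 = 14,883.
Final answer: 14,883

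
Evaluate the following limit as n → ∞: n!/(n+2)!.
0

Reasoning: n!/(n+2)! = 1/[(n+1)(n+2)] → 0 as n → ∞.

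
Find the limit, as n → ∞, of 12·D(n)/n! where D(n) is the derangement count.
12/e

Working:
D(n)/n! → 1/e, so 12·D(n)/n! → 12/e.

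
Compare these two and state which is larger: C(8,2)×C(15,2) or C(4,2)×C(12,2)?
C(8,2)×C(15,2)

Solution: C(8,2)×C(15,2)=2,940, C(4,2)×C(12,2)=396.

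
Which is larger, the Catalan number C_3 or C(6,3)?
C(6,3)

Solution: C_3 = C(6,3)/(3+1) = 20/4 = 5; C(6,3) = 20.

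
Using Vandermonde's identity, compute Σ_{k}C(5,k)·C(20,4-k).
= C(5+20,4) = C(25,4) = 12,650.
Final answer: 12,650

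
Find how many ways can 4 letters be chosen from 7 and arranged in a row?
840

Solution: P(7,4) = 7!/(7-4)! = 840.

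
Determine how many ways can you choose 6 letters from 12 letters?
924

Solution: C(12,6) = 12! / (6! × (12-6)!)
         = 12! / (6! × 6!)
         = 924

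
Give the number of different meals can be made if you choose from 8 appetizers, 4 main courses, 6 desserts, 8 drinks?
By the multiplication principle: 8 × 4 × 6 × 8 = 1,536.
Final answer: 1,536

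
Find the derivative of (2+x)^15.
15(2+x)^14

Explanation: Using the power rule: d/dx (2+x)^15 = 15(2+x)^{14}.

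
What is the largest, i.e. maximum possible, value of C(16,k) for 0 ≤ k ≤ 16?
12,870

Solution: Maximum at k = 8: C(16,8) = 12,870.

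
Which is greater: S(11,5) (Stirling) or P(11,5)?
S(11,5)
S(11,5) = 5·S(10,5) + S(10,4) = 5·42,525 + 34,105 = 246,730; P(11,5) = 55,440.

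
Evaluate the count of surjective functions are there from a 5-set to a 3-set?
150

Onto functions = 3! × S(5,3)
First compute S(5,3) via recurrence:
Using the Stirling recurrence: S(n,k) = k·S(n-1,k) + S(n-1,k-1)
S(5,3) = 3·S(4,3) + S(4,2)
         = 3·6 + 7
         = 18 + 7
         = 25
Then: 6 × 25 = 150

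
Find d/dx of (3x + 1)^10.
Chain rule: 10(3x+1)^{9} × 3 = 30(3x+1)^{9}.
Final answer: 30(3x + 1)^9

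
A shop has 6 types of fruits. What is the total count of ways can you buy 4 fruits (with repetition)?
Stars and bars: C(4+6-1, 4) = C(9, 4) = 126.

Answer: 126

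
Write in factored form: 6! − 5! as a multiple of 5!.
5 × 5! = 600

Working:
6! − 5! = 6·5! − 5! = (6 − 1)·5! = 5 × 5! = 600.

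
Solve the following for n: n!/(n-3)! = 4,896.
18

Reasoning: n!/(n-3)! = n×(n-1)×(n-2), a product of 3 consecutive integers ≈ (n−1)^3. 4,896^(1/3) + 1 ≈ 18.0; check n = 18: 18×17×16 = 4,896 ✓. So n = 18.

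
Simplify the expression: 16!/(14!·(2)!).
This is C(16,14) = 120.

Answer: 120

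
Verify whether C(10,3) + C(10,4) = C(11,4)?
True

Solution: Pascal's identity: LHS = 120 + 210 = 330; RHS = C(11,4) = 330. Both sides agree, so the statement holds.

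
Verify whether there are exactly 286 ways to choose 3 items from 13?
True
C(13,3) = 286.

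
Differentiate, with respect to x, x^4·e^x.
(4x^3 + x^4)e^x
Product rule: d/dx[x^4]·e^x + x^4·d/dx[e^x] = 4x^{3}e^x + x^4e^x.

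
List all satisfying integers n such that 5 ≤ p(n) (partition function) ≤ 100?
4, 5, 6, 7, 8, 9, 10, 11, 12

Tabulating p(n) via p(n) = p(n−1) + p(n−2) − p(n−5) − p(n−7) + …: p(3)=3; p(4)=5; p(5)=7; p(6)=11; p(7)=15; p(8)=22; p(9)=30; p(10)=42; p(11)=56; p(12)=77; p(13)=101. So valid n = 4, 5, 6, 7, 8, 9, 10, 11, 12.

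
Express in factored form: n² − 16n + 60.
(n − 6)(n − 10)

Explanation: Seek roots whose sum is 16 and product is 60: (6, 10). So n² − 16n + 60 = (n − 6)(n − 10).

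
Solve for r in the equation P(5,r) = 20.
P(5,r) = 5·4·…·(5−r+1), a product of r factors. Multiplying down from 5: 5 = 5; 5·4 = 20 ✓ (2 factors). So r = 2.

Answer: 2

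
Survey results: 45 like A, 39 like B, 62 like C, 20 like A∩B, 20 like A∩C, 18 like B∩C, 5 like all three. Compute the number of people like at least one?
93

|A∪B∪C| = 45+39+62-20-20-18+5 = 93.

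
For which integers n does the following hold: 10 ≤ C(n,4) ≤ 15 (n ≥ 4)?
6

C(5,4)=5; C(6,4)=15; C(7,4)=35. So valid n = 6.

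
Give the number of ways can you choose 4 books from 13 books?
715

C(13,4) = 13! / (4! × (13-4)!)
         = 13! / (4! × 9!)
         = 715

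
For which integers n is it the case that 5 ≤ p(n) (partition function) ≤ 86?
4, 5, 6, 7, 8, 9, 10, 11, 12

Tabulating p(n) via p(n) = p(n−1) + p(n−2) − p(n−5) − p(n−7) + …: p(3)=3; p(4)=5; p(5)=7; p(6)=11; p(7)=15; p(8)=22; p(9)=30; p(10)=42; p(11)=56; p(12)=77; p(13)=101. So valid n = 4, 5, 6, 7, 8, 9, 10, 11, 12.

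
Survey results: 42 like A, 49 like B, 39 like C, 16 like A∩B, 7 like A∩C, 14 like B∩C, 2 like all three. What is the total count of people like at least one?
95

Reasoning: |A∪B∪C| = 42+49+39-16-7-14+2 = 95.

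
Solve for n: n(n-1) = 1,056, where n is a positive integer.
n² − n − 1,056 = 0, so n = (1 ± √(1 + 4·1,056))/2 = (1 ± √4,225)/2 = (1 ± 65)/2, i.e. n = 33 or n = -32. Taking the positive root, n = 33 (check: 33×32 = 1,056).
Final answer: 33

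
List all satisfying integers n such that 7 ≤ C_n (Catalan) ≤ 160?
4, 5, 6
C_3=5; C_4=14; C_5=42; C_6=132; C_7=429. So valid n = 4, 5, 6.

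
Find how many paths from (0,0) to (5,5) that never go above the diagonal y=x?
Counted by the Catalan number C_5: C_5 = C(10,5)/(5+1) = 252/6 = 42.

Answer: 42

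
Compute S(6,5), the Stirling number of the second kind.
15

Explanation: Using the Stirling recurrence: S(n,k) = k·S(n-1,k) + S(n-1,k-1)
S(6,5) = 5·S(5,5) + S(5,4)
         = 5·1 + 10
         = 5 + 10
         = 15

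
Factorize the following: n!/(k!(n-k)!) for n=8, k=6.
This is the binomial coefficient C(8,6) = 28.

Answer: C(8,6) = 28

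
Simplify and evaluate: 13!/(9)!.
17,160

Explanation: This equals 13×12×...×10 = 17,160.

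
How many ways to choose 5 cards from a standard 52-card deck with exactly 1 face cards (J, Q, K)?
1,096,680

12 face cards and 40 non-face cards: C(12,1) × C(40,4) = 12 × 91,390 = 1,096,680.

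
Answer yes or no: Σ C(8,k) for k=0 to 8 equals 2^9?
No

Reasoning: Binomial theorem: Σ C(8,k) = (1+1)^8 = 2^8 = 256; RHS 2^9 = 512.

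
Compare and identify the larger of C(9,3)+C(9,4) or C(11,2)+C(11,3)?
C(11,2)+C(11,3)

Working:
First=210, Second=220.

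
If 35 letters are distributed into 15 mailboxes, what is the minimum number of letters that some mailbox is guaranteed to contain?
3
Pigeonhole: ⌈35/15⌉ = 3.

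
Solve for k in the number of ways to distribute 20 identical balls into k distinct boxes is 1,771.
4
Stars and bars: the count is C(20+k−1, k−1), increasing in k. k=2: C(21,1) = 21, k=3: C(22,2) = 231, k=4: C(23,3) = 1,771 ✓. So k = 4.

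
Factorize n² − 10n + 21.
Seek roots whose sum is 10 and product is 21: (3, 7). So n² − 10n + 21 = (n − 3)(n − 7).

Answer: (n − 3)(n − 7)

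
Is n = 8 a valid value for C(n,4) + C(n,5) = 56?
No

Explanation: C(8,4) + C(8,5) = 70 + 56 = 126, which does not equal 56.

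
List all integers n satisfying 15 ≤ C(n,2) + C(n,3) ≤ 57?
5, 6, 7

Working:
C(4,2)+C(4,3)=10; C(5,2)+C(5,3)=20; C(6,2)+C(6,3)=35; C(7,2)+C(7,3)=56; C(8,2)+C(8,3)=84. So valid n = 5, 6, 7.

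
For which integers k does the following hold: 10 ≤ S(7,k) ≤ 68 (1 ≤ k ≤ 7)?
S(7,1)=1; S(7,2)=63; S(7,3)=301; S(7,4)=350; S(7,5)=140; S(7,6)=21; S(7,7)=1. So valid k = 2, 6.

Answer: 2, 6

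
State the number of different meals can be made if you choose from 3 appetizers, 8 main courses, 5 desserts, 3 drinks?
By the multiplication principle: 3 × 8 × 5 × 3 = 360.
Final answer: 360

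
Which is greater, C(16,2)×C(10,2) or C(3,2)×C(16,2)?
C(16,2)×C(10,2)=5,400, C(3,2)×C(16,2)=360.

Answer: C(16,2)×C(10,2)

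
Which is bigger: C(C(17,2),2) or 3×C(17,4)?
C(C(17,2),2)=9,180, 3×C(17,4)=7,140.
Final answer: C(C(17,2),2)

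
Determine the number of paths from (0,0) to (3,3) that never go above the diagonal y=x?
5
Counted by the Catalan number C_3: C_3 = C(6,3)/(3+1) = 20/4 = 5.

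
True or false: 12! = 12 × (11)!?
True

By definition n! = n × (n-1)!, so 12! = 12 × 11!.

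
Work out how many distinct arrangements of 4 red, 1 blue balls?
5

Multinomial: 5!/(4! × 1!) = 5.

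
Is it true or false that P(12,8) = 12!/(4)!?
Permutation formula P(n,k) = n!/(n-k)!: 12!/4! = 479,001,600/24 = 19,958,400 = P(12,8). The statement holds.

Answer: True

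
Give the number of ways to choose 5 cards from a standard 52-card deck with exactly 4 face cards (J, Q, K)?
19,800

Working:
12 face cards and 40 non-face cards: C(12,4) × C(40,1) = 495 × 40 = 19,800.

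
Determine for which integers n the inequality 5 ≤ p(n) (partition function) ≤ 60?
Tabulating p(n) via p(n) = p(n−1) + p(n−2) − p(n−5) − p(n−7) + …: p(3)=3; p(4)=5; p(5)=7; p(6)=11; p(7)=15; p(8)=22; p(9)=30; p(10)=42; p(11)=56; p(12)=77. So valid n = 4, 5, 6, 7, 8, 9, 10, 11.

Answer: 4, 5, 6, 7, 8, 9, 10, 11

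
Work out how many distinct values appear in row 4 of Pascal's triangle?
3

Explanation: Row 4 has entries C(4,0)..C(4,4); by symmetry C(4,k)=C(4,4-k), giving 3 distinct values.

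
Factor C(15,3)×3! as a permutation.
P(15,3)

Explanation: C(15,3)×3! = [15!/(3!(12)!)]×3! = 15!/(12)! = P(15,3) = 2,730.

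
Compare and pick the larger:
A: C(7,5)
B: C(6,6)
A=C(7,5)=21, B=C(6,6)=1.

Answer: A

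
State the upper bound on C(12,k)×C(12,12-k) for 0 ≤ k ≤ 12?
C(12,k)·C(12,12-k) = C(12,k)², maximised at the centre k = 6: C(12,6)² = 853,776.
Final answer: 853,776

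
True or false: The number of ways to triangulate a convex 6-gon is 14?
Triangulations of a convex 6-gon are counted by the Catalan number C_4: C_4 = C(8,4)/(4+1) = 70/5 = 14.

Answer: True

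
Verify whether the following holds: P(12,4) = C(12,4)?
False

P(12,4) = 11,880 but C(12,4) = 495; they differ by a factor of 4! = 24, so the statement does not hold.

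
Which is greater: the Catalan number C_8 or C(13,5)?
C_8

Working:
C_8 = C(16,8)/(8+1) = 12,870/9 = 1,430; C(13,5) = 1,287.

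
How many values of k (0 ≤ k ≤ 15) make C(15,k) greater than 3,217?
4

Solution: Row 15 is unimodal and symmetric about k=15/2. C(15,5)=3,003 ≤ 3,217; C(15,6)=5,005 > 3,217; by symmetry C(15,k) > 3,217 for k = 6..9. That's 9 - 6 + 1 = 4 values.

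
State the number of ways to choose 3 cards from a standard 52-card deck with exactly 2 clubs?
13 clubs and 39 non-clubs: C(13,2) × C(39,1) = 78 × 39 = 3,042.

Answer: 3,042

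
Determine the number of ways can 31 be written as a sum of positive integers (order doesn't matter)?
6,842

Solution: Pentagonal recurrence p(n) = p(n−1) + p(n−2) − p(n−5) − p(n−7) + …: p(31) = p(30) + p(29) − p(26) − p(24) + p(19) + p(16) − p(9) − p(5) = 5,604 + 4,565 − 2,436 − 1,575 + 490 + 231 − 30 − 7 = 6,842.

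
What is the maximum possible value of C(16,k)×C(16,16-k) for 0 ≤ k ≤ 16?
165,636,900

C(16,k)·C(16,16-k) = C(16,k)², maximised at the centre k = 8: C(16,8)² = 165,636,900.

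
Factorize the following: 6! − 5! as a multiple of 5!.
6! − 5! = 6·5! − 5! = (6 − 1)·5! = 5 × 5! = 600.

Answer: 5 × 5! = 600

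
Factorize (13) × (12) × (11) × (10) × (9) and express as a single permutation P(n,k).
P(13,5) = 13!/(8)!

Solution: Product of 5 consecutive descending integers starting at 13: P(13,5) = 13!/8! = 154,440.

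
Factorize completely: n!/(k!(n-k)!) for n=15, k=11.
This is the binomial coefficient C(15,11) = 1,365.

Answer: C(15,11) = 1,365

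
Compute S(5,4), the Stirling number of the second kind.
Using the Stirling recurrence: S(n,k) = k·S(n-1,k) + S(n-1,k-1)
S(5,4) = 4·S(4,4) + S(4,3)
         = 4·1 + 6
         = 4 + 6
         = 10
Final answer: 10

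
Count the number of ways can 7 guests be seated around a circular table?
720

Circular arrangements: (7-1)! = 720.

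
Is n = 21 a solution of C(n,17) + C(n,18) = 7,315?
C(21,17) + C(21,18) = 5,985 + 1,330 = 7,315, which equals 7,315.

Answer: Yes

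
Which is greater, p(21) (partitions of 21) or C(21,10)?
C(21,10)
Pentagonal recurrence p(n) = p(n−1) + p(n−2) − p(n−5) − p(n−7) + …: p(21) = p(20) + p(19) − p(16) − p(14) + p(9) + p(6) = 627 + 490 − 231 − 135 + 30 + 11 = 792; C(21,10) = 352,716.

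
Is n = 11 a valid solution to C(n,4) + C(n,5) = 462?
C(11,4) + C(11,5) = 330 + 462 = 792, which does not equal 462.

Answer: No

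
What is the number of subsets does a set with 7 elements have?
128

Each element can be included or excluded: 2^7 = 128.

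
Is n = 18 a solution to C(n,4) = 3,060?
Yes

Explanation: C(18,4) = 18·17·16·15/4! = 73,440/24 = 3,060, which equals 3,060.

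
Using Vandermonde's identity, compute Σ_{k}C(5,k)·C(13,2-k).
153

= C(5+13,2) = C(18,2) = 153.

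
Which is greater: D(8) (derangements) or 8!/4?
D(8) = (8-1)·[D(7) + D(6)] = 7·[1,854 + 265] = 14,833; 8!/4 = 40,320/4 = 10,080.

Answer: D(8)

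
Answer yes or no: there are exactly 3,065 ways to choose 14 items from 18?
No
C(18,14) = 3,060 ≠ 3065.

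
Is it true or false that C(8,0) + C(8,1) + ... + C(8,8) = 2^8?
True

Solution: Binomial theorem with x = y = 1: Σ C(8,i) = (1+1)^8 = 2^8 = 256. The statement holds.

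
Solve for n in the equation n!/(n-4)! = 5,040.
n!/(n-4)! = n×(n-1)×(n-2)×(n-3), a product of 4 consecutive integers ≈ (n−1.5)^4. 5,040^(1/4) + 1.5 ≈ 9.9; check n = 10: 10×9×8×7 = 5,040 ✓. So n = 10.
Final answer: 10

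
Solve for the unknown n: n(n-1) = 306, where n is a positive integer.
18

n² − n − 306 = 0, so n = (1 ± √(1 + 4·306))/2 = (1 ± √1,225)/2 = (1 ± 35)/2, i.e. n = 18 or n = -17. Taking the positive root, n = 18 (check: 18×17 = 306).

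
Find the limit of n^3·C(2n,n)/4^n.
∞
C(2n,n) ~ 4^n/√(πn), so n^3·C(2n,n)/4^n ~ n^(3 − 1/2)/√π → ∞.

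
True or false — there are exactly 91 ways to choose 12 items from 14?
True

Solution: C(14,12) = 91.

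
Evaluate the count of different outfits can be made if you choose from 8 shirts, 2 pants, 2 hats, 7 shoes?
224

By the multiplication principle: 8 × 2 × 2 × 7 = 224.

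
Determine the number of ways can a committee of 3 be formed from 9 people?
84
C(9,3) = 9! / (3! × (9-3)!)
         = 9! / (3! × 6!)
         = 84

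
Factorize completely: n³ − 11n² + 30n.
n(n − 5)(n − 6)

Reasoning: n³ − 11n² + 30n = n(n² − 11n + 30) = n(n − 5)(n − 6).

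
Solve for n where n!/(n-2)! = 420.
n!/(n-2)! = n×(n-1), a product of 2 consecutive integers ≈ (n−0.5)^2. 420^(1/2) + 0.5 ≈ 21.0; check n = 21: 21×20 = 420 ✓. So n = 21.
Final answer: 21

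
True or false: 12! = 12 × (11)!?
True

Working:
By definition n! = n × (n-1)!, so 12! = 12 × 11!.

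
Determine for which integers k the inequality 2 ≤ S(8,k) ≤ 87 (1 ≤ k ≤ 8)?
7

Working:
S(8,1)=1; S(8,2)=127; S(8,3)=966; S(8,4)=1,701; S(8,5)=1,050; S(8,6)=266; S(8,7)=28; S(8,8)=1. So valid k = 7.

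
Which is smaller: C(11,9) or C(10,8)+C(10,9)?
Equal

Explanation: By Pascal's identity: C(11,9) = C(10,8)+C(10,9) = 55. Equal.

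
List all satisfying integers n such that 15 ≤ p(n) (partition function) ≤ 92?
Tabulating p(n) via p(n) = p(n−1) + p(n−2) − p(n−5) − p(n−7) + …: p(6)=11; p(7)=15; p(8)=22; p(9)=30; p(10)=42; p(11)=56; p(12)=77; p(13)=101. So valid n = 7, 8, 9, 10, 11, 12.
Final answer: 7, 8, 9, 10, 11, 12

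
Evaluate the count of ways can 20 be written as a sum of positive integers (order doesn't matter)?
627

Working:
Pentagonal recurrence p(n) = p(n−1) + p(n−2) − p(n−5) − p(n−7) + …: p(20) = p(19) + p(18) − p(15) − p(13) + p(8) + p(5) = 490 + 385 − 176 − 101 + 22 + 7 = 627.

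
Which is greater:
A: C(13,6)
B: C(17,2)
A=C(13,6)=1,716, B=C(17,2)=136.

Answer: A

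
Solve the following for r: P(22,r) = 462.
2
P(22,r) = 22·21·…·(22−r+1), a product of r factors. Multiplying down from 22: 22 = 22; 22·21 = 462 ✓ (2 factors). So r = 2.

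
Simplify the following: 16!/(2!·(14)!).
120
This is C(16,2) = 120.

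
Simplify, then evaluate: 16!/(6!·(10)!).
8,008

Reasoning: This is C(16,6) = 8,008.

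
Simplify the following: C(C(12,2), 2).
2,145

Reasoning: C(12,2) = 66, then C(66, 2) = 2,145.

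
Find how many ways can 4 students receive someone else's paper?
9

Solution: Using D(n) = (n-1)[D(n-1) + D(n-2)]:
D(4) = (4-1) × [D(3) + D(2)]
      = 3 × [2 + 1]
      = 3 × 3
      = 9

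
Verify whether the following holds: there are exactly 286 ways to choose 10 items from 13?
True

Solution: C(13,10) = 286.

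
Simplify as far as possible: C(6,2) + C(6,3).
35

By Pascal's identity: C(7,3) = 35.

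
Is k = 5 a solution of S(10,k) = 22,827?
No

Explanation: S(10,5) = 5·S(9,5) + S(9,4) = 5·6,951 + 7,770 = 42,525, which does not equal 22,827.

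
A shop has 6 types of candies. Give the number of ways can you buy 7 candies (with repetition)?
792

Stars and bars: C(7+6-1, 7) = C(12, 7) = 792.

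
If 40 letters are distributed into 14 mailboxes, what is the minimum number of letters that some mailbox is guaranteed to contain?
3
Pigeonhole: ⌈40/14⌉ = 3.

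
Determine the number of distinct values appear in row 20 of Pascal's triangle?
11

Row 20 has entries C(20,0)..C(20,20); by symmetry C(20,k)=C(20,20-k), giving 11 distinct values.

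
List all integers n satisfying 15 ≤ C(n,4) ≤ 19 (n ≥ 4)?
6

Reasoning: C(5,4)=5; C(6,4)=15; C(7,4)=35. So valid n = 6.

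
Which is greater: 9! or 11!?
11!

Explanation: 9!=362,880, 11!=39,916,800. 11! > 9!.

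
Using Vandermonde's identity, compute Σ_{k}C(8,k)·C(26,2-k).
= C(8+26,2) = C(34,2) = 561.

Answer: 561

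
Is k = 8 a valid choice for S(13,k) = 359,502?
No

Working:
S(13,8) = 8·S(12,8) + S(12,7) = 8·159,027 + 627,396 = 1,899,612, which does not equal 359,502.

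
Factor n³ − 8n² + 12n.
n³ − 8n² + 12n = n(n² − 8n + 12) = n(n − 2)(n − 6).
Final answer: n(n − 2)(n − 6)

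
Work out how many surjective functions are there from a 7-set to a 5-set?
16,800

Working:
Onto functions = 5! × S(7,5)
First compute S(7,5) via recurrence:
Using the Stirling recurrence: S(n,k) = k·S(n-1,k) + S(n-1,k-1)
S(7,5) = 5·S(6,5) + S(6,4)
         = 5·15 + 65
         = 75 + 65
         = 140
Then: 120 × 140 = 16,800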